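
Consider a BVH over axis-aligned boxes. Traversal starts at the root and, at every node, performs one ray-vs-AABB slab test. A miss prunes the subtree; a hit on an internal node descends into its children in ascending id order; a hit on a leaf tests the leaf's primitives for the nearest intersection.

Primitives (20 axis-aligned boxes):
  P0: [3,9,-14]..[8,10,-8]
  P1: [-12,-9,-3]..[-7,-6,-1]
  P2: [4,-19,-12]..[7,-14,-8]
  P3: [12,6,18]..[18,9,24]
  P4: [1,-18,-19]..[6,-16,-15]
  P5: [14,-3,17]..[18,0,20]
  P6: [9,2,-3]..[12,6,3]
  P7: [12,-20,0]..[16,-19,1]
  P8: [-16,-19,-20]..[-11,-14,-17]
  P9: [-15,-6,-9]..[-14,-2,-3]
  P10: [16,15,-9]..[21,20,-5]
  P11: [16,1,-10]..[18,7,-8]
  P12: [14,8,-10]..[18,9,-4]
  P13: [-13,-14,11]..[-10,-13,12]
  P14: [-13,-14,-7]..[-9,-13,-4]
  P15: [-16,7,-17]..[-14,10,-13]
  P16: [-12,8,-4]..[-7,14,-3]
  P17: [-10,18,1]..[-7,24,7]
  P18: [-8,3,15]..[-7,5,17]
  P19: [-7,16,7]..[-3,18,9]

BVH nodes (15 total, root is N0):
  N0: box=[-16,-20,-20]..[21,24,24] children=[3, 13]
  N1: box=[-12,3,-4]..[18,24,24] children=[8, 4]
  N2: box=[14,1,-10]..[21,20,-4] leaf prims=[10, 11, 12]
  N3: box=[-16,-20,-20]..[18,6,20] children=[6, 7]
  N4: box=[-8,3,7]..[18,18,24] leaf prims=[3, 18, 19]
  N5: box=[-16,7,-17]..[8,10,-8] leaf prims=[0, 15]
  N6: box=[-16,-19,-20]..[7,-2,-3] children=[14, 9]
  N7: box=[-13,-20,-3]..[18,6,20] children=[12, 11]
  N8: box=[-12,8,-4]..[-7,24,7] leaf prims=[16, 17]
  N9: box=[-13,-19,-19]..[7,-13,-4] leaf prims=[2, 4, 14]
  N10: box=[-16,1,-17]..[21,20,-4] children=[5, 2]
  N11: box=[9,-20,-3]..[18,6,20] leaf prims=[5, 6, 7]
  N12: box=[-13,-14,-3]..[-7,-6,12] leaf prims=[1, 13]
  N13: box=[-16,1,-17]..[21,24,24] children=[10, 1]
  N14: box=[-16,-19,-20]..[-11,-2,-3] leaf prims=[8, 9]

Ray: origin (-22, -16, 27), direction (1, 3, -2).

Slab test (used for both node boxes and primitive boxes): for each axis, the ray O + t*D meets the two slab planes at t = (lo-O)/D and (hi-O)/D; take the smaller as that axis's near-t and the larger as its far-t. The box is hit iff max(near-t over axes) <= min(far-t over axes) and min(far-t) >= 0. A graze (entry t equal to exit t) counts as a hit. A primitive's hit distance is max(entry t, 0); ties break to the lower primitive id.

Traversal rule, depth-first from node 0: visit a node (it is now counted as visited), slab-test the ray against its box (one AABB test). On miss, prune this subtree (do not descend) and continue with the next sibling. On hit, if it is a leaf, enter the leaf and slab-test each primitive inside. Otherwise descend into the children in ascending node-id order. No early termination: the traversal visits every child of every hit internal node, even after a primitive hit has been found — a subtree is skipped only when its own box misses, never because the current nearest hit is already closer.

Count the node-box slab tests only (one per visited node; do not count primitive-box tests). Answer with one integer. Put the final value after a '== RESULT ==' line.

Traverse from the root:
N0 x:[6,43] y:[-4/3,40/3] z:[3/2,47/2] -> hit [6,40/3], descend [3, 13]
  N3 x:[6,40] y:[-4/3,22/3] z:[7/2,47/2] -> hit [6,22/3], descend [6, 7]
    N6 x:[6,29] y:[-1,14/3] z:[15,47/2] -> miss, prune
    N7 x:[9,40] y:[-4/3,22/3] z:[7/2,15] -> miss, prune
  N13 x:[6,43] y:[17/3,40/3] z:[3/2,22] -> hit [6,40/3], descend [1, 10]
    N1 x:[10,40] y:[19/3,40/3] z:[3/2,31/2] -> hit [10,40/3], descend [4, 8]
      N4 x:[14,40] y:[19/3,34/3] z:[3/2,10] -> miss, prune
      N8 x:[10,15] y:[8,40/3] z:[10,31/2] -> hit [10,40/3] leaf, test {P16(miss), P17@t=12}
    N10 x:[6,43] y:[17/3,12] z:[31/2,22] -> miss, prune

9 AABB tests over nodes [0, 3, 6, 7, 13, 1, 4, 8, 10]; 1 leaf entered; closest P17.

== RESULT ==
9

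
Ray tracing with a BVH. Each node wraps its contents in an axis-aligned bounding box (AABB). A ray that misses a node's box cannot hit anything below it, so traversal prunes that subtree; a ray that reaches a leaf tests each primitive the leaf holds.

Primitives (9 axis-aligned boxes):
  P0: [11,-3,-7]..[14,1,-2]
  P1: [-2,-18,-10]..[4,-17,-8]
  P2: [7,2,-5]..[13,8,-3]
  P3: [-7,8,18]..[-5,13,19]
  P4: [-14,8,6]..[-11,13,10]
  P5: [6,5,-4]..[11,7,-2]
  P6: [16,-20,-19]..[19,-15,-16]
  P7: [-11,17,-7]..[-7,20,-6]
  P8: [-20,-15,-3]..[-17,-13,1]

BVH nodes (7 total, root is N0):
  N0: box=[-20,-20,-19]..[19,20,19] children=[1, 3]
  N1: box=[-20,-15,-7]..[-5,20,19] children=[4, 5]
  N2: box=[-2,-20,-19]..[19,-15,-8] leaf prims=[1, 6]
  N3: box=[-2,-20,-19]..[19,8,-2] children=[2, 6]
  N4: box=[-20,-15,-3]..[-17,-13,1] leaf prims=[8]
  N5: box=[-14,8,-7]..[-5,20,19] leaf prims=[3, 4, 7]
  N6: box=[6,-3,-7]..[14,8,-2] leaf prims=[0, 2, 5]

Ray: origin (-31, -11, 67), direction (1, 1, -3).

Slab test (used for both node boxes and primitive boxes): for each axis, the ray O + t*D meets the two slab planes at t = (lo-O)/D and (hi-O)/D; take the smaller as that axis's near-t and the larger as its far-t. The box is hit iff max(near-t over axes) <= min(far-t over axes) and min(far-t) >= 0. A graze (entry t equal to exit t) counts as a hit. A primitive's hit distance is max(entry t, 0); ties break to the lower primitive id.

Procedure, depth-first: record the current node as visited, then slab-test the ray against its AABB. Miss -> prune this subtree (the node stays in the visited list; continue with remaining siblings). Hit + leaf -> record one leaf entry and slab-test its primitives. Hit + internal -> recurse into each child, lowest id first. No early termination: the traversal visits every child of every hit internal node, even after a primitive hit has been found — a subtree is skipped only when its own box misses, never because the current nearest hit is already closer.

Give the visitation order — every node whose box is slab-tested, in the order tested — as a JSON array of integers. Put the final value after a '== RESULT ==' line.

Walk:
N0 x:[11,50] y:[-9,31] z:[16,86/3] -> hit [16,86/3], descend [1, 3]
  N1 x:[11,26] y:[-4,31] z:[16,74/3] -> hit [16,74/3], descend [4, 5]
    N4 x:[11,14] y:[-4,-2] z:[22,70/3] -> miss, prune
    N5 x:[17,26] y:[19,31] z:[16,74/3] -> hit [19,74/3] leaf, test {P3(miss), P4@t=19, P7(miss)}
  N3 x:[29,50] y:[-9,19] z:[23,86/3] -> miss, prune

Visited [0, 1, 4, 5, 3]. Tests: 5 box, 1 leaf. Nearest: P4.

== RESULT ==
[0, 1, 4, 5, 3]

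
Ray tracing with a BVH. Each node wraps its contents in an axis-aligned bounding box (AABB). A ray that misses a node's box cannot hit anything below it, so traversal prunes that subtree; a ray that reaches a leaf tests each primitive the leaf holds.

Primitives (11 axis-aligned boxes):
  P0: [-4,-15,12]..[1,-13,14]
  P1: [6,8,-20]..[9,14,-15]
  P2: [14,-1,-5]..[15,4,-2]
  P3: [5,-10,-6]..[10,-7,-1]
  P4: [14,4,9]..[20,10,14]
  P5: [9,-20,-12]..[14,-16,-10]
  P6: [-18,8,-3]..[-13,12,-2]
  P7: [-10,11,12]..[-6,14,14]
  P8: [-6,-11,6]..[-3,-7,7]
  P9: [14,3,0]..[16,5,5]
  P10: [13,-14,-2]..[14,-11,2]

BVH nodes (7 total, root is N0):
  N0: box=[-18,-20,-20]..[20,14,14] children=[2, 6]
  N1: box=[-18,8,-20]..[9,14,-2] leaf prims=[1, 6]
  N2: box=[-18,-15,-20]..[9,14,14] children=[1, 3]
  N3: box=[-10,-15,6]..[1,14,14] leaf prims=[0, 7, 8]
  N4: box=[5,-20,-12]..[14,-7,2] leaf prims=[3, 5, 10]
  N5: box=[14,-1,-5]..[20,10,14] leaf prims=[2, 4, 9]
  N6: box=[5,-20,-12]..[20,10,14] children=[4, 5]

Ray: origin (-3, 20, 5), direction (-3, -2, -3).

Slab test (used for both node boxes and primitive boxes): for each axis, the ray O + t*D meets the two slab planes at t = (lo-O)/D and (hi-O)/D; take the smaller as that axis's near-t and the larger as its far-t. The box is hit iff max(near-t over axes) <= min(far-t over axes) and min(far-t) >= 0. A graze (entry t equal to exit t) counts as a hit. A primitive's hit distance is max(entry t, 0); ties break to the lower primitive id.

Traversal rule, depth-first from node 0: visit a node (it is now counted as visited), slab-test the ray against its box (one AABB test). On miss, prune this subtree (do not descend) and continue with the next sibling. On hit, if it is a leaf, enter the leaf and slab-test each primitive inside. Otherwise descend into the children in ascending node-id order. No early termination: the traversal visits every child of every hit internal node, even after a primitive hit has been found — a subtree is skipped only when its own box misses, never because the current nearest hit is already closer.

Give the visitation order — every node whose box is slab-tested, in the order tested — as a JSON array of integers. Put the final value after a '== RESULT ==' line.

Walk:
N0 x:[-23/3,5] y:[3,20] z:[-3,25/3] -> hit [3,5], descend [2, 6]
  N2 x:[-4,5] y:[3,35/2] z:[-3,25/3] -> hit [3,5], descend [1, 3]
    N1 x:[-4,5] y:[3,6] z:[7/3,25/3] -> hit [3,5] leaf, test {P1(miss), P6(miss)}
    N3 x:[-4/3,7/3] y:[3,35/2] z:[-3,-1/3] -> miss, prune
  N6 x:[-23/3,-8/3] y:[5,20] z:[-3,17/3] -> miss, prune

Summary -> nodes [0, 2, 1, 3, 6]; box-tests=5; leaf-entries=1; first=miss

== RESULT ==
[0, 2, 1, 3, 6]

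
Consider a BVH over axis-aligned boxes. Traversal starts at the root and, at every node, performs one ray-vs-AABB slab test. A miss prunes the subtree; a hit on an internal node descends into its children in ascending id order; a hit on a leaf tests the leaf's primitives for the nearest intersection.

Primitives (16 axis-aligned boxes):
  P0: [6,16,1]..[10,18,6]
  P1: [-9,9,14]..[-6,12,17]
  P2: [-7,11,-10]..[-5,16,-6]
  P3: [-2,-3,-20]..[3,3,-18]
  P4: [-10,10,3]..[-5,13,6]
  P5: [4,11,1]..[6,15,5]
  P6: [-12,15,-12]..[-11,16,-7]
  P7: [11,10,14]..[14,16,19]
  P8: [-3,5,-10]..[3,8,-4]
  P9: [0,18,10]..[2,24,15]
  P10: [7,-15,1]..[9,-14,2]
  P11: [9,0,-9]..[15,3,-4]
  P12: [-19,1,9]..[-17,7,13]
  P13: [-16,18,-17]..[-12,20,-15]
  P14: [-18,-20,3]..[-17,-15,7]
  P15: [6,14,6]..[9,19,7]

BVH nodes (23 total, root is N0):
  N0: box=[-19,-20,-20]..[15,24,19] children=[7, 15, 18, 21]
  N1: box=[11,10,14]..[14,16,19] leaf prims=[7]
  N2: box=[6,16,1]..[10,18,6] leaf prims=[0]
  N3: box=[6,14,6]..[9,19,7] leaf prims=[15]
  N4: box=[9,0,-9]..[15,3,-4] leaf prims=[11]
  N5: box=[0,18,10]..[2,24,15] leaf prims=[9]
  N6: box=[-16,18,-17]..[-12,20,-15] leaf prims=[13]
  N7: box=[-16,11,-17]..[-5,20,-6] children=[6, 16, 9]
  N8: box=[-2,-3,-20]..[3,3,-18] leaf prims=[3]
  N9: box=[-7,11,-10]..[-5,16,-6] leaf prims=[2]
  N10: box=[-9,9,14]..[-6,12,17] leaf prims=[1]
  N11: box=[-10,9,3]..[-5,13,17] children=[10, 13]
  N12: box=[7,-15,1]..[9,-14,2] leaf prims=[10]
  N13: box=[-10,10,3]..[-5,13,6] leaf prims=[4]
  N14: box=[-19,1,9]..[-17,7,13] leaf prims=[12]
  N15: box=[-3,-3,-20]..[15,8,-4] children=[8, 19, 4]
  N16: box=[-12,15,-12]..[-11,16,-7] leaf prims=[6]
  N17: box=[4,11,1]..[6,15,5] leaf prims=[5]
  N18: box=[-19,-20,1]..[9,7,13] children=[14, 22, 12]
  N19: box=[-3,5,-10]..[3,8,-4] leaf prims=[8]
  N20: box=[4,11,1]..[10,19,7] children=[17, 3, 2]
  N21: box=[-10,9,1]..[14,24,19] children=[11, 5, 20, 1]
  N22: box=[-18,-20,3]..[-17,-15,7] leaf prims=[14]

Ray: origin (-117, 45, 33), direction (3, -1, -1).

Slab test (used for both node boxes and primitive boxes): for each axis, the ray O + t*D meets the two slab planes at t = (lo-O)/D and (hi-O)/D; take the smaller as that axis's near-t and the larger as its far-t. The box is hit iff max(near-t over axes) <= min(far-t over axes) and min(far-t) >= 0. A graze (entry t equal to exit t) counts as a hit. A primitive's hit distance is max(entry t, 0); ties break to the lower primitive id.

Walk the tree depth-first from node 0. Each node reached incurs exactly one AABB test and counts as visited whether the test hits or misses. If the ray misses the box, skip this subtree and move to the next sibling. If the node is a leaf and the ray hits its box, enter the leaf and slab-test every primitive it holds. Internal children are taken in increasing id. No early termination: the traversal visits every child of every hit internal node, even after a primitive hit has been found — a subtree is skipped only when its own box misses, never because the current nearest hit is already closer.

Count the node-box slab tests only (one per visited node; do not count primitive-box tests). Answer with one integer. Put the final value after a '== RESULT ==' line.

Trace the traversal:
N0 x:[98/3,44] y:[21,65] z:[14,53] -> hit [98/3,44], descend [7, 15, 18, 21]
  N7 x:[101/3,112/3] y:[25,34] z:[39,50] -> miss, prune
  N15 x:[38,44] y:[37,48] z:[37,53] -> hit [38,44], descend [4, 8, 19]
    N4 x:[42,44] y:[42,45] z:[37,42] -> hit [42,42] leaf, test {P11@t=42}
    N8 x:[115/3,40] y:[42,48] z:[51,53] -> miss, prune
    N19 x:[38,40] y:[37,40] z:[37,43] -> hit [38,40] leaf, test {P8@t=38}
  N18 x:[98/3,42] y:[38,65] z:[20,32] -> miss, prune
  N21 x:[107/3,131/3] y:[21,36] z:[14,32] -> miss, prune

8 AABB tests over nodes [0, 7, 15, 4, 8, 19, 18, 21]; 2 leaves entered; closest P8.

== RESULT ==
8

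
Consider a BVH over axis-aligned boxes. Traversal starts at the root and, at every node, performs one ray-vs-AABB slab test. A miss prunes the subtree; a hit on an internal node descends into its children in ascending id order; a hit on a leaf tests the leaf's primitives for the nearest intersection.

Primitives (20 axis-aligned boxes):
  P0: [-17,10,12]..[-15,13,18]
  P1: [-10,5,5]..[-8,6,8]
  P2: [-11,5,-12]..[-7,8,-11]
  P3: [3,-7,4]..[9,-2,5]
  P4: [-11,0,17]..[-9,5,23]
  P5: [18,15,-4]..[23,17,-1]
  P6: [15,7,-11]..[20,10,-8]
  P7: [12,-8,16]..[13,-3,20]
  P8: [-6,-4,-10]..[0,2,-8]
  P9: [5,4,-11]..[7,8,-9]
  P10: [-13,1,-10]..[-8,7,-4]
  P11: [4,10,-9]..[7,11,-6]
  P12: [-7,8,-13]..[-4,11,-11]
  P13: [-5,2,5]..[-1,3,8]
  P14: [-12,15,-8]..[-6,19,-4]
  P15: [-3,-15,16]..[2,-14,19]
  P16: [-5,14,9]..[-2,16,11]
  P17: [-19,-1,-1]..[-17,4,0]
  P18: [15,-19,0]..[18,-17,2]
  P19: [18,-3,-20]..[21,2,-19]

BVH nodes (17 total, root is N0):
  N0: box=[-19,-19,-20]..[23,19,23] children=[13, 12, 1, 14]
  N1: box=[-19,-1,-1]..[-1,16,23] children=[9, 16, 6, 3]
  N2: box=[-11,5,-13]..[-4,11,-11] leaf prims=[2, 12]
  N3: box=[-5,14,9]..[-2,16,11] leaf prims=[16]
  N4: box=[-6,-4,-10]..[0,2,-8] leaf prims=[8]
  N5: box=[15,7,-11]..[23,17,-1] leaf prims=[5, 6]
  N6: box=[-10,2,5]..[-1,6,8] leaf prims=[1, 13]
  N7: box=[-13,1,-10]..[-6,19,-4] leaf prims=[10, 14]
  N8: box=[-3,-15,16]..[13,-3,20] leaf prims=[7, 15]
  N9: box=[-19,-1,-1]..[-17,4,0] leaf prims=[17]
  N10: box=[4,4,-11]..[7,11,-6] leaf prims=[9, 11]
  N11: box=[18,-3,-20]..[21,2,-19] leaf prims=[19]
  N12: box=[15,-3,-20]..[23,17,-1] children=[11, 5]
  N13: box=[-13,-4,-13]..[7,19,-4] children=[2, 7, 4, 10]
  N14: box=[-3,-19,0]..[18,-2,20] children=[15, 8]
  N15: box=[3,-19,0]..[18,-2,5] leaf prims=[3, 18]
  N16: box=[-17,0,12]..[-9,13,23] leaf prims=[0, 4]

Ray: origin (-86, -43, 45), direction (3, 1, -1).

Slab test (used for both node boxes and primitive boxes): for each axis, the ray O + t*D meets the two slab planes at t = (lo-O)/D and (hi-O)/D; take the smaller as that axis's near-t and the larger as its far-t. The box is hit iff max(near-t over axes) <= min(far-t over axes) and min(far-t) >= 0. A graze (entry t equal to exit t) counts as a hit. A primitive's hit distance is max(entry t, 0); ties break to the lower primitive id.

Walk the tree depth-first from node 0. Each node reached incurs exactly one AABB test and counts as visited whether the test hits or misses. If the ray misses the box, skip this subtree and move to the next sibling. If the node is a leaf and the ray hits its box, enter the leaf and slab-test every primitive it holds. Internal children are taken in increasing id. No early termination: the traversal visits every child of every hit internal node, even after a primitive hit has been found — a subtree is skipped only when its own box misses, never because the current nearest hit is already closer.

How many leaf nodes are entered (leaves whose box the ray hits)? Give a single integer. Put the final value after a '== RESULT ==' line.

Traverse from the root:
N0 x:[67/3,109/3] y:[24,62] z:[22,65] -> hit [24,109/3], descend [1, 12, 13, 14]
  N1 x:[67/3,85/3] y:[42,59] z:[22,46] -> miss, prune
  N12 x:[101/3,109/3] y:[40,60] z:[46,65] -> miss, prune
  N13 x:[73/3,31] y:[39,62] z:[49,58] -> miss, prune
  N14 x:[83/3,104/3] y:[24,41] z:[25,45] -> hit [83/3,104/3], descend [8, 15]
    N8 x:[83/3,33] y:[28,40] z:[25,29] -> hit [28,29] leaf, test {P7(miss), P15@t=28}
    N15 x:[89/3,104/3] y:[24,41] z:[40,45] -> miss, prune

Visited [0, 1, 12, 13, 14, 8, 15]. Tests: 7 box, 1 leaf. Nearest: P15.

== RESULT ==
1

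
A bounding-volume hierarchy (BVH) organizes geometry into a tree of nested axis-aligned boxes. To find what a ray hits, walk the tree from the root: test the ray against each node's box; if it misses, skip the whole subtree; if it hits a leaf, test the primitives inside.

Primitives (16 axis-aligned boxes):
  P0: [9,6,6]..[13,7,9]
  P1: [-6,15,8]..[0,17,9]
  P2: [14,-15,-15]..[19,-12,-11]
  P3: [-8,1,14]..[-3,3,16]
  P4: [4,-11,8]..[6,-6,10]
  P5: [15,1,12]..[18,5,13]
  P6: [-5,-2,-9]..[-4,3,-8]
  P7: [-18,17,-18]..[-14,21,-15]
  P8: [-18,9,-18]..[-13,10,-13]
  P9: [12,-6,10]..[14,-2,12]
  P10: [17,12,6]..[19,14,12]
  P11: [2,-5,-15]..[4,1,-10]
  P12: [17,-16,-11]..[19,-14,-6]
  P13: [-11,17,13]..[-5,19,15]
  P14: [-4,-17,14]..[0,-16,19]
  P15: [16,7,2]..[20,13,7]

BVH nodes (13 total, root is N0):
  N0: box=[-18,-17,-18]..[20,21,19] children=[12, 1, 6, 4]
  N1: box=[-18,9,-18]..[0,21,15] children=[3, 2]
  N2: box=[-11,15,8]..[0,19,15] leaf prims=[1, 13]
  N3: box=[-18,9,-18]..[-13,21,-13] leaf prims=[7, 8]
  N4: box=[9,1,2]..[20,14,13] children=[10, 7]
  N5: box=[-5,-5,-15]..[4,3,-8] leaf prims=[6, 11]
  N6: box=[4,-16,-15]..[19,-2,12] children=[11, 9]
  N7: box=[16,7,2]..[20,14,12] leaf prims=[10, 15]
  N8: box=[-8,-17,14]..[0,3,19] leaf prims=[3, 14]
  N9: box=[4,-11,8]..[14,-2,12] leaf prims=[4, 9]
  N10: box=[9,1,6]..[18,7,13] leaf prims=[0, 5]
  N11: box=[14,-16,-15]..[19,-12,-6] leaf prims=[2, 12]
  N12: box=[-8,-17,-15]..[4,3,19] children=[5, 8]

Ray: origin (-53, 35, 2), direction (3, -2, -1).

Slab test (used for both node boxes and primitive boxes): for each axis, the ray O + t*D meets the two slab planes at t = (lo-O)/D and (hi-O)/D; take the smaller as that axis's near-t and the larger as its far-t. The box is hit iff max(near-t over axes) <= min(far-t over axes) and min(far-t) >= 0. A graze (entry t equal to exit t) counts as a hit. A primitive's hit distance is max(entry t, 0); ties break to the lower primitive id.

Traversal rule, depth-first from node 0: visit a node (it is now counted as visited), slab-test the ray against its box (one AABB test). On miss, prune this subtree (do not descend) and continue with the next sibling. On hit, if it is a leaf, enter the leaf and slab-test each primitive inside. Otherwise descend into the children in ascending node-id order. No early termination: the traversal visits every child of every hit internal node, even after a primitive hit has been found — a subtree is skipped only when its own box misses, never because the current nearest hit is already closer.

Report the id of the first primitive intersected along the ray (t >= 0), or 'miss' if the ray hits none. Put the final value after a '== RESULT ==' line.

Trace the traversal:
N0 x:[35/3,73/3] y:[7,26] z:[-17,20] -> hit [35/3,20], descend [1, 4, 6, 12]
  N1 x:[35/3,53/3] y:[7,13] z:[-13,20] -> hit [35/3,13], descend [2, 3]
    N2 x:[14,53/3] y:[8,10] z:[-13,-6] -> miss, prune
    N3 x:[35/3,40/3] y:[7,13] z:[15,20] -> miss, prune
  N4 x:[62/3,73/3] y:[21/2,17] z:[-11,0] -> miss, prune
  N6 x:[19,24] y:[37/2,51/2] z:[-10,17] -> miss, prune
  N12 x:[15,19] y:[16,26] z:[-17,17] -> hit [16,17], descend [5, 8]
    N5 x:[16,19] y:[16,20] z:[10,17] -> hit [16,17] leaf, test {P6(miss), P11(miss)}
    N8 x:[15,53/3] y:[16,26] z:[-17,-12] -> miss, prune

order=[0, 1, 2, 3, 4, 6, 12, 5, 8]  |boxes|=9  |leaves|=1  hit=miss

== RESULT ==
miss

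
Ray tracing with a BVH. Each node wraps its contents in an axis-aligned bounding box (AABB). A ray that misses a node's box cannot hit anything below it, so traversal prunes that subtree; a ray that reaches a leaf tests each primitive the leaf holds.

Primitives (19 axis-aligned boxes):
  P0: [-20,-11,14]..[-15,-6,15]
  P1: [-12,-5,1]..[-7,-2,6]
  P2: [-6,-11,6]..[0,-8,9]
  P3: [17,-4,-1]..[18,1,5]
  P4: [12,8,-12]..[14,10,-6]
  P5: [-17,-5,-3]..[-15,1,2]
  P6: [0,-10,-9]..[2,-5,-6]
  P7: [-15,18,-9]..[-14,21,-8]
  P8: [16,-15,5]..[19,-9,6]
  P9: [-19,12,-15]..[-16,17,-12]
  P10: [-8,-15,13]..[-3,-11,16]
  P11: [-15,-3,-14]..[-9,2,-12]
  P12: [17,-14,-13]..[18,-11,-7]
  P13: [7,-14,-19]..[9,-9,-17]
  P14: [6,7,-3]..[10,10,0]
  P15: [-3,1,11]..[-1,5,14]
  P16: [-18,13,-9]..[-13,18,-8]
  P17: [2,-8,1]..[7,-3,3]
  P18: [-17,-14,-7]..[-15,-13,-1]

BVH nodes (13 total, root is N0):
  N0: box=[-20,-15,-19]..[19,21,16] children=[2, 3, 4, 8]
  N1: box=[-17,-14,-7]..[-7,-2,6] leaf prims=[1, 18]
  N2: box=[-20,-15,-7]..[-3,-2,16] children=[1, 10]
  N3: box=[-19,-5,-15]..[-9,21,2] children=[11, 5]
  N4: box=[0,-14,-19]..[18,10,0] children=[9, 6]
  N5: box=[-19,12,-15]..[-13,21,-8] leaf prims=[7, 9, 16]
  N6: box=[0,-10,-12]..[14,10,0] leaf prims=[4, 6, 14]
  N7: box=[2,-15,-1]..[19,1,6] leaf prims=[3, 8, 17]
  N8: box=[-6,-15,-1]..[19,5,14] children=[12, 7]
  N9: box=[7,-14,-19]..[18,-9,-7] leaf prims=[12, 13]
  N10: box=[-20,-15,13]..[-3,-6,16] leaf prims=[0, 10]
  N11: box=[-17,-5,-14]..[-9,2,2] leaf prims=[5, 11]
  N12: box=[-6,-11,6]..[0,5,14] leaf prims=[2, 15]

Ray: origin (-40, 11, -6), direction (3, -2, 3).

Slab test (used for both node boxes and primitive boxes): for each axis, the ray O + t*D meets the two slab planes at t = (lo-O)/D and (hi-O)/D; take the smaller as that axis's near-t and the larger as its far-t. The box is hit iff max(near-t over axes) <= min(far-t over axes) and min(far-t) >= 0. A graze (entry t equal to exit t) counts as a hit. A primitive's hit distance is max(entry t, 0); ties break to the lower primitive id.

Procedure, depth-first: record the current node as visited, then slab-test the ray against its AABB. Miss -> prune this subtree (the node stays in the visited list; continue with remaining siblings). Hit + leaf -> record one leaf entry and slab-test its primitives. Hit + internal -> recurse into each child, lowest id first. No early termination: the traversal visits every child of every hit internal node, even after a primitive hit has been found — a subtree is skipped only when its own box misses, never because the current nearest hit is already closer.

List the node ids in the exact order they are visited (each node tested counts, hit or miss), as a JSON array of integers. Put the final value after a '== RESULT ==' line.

Walk:
N0 x:[20/3,59/3] y:[-5,13] z:[-13/3,22/3] -> hit [20/3,22/3], descend [2, 3, 4, 8]
  N2 x:[20/3,37/3] y:[13/2,13] z:[-1/3,22/3] -> hit [20/3,22/3], descend [1, 10]
    N1 x:[23/3,11] y:[13/2,25/2] z:[-1/3,4] -> miss, prune
    N10 x:[20/3,37/3] y:[17/2,13] z:[19/3,22/3] -> miss, prune
  N3 x:[7,31/3] y:[-5,8] z:[-3,8/3] -> miss, prune
  N4 x:[40/3,58/3] y:[1/2,25/2] z:[-13/3,2] -> miss, prune
  N8 x:[34/3,59/3] y:[3,13] z:[5/3,20/3] -> miss, prune

order=[0, 2, 1, 10, 3, 4, 8]  |boxes|=7  |leaves|=0  hit=miss

== RESULT ==
[0, 2, 1, 10, 3, 4, 8]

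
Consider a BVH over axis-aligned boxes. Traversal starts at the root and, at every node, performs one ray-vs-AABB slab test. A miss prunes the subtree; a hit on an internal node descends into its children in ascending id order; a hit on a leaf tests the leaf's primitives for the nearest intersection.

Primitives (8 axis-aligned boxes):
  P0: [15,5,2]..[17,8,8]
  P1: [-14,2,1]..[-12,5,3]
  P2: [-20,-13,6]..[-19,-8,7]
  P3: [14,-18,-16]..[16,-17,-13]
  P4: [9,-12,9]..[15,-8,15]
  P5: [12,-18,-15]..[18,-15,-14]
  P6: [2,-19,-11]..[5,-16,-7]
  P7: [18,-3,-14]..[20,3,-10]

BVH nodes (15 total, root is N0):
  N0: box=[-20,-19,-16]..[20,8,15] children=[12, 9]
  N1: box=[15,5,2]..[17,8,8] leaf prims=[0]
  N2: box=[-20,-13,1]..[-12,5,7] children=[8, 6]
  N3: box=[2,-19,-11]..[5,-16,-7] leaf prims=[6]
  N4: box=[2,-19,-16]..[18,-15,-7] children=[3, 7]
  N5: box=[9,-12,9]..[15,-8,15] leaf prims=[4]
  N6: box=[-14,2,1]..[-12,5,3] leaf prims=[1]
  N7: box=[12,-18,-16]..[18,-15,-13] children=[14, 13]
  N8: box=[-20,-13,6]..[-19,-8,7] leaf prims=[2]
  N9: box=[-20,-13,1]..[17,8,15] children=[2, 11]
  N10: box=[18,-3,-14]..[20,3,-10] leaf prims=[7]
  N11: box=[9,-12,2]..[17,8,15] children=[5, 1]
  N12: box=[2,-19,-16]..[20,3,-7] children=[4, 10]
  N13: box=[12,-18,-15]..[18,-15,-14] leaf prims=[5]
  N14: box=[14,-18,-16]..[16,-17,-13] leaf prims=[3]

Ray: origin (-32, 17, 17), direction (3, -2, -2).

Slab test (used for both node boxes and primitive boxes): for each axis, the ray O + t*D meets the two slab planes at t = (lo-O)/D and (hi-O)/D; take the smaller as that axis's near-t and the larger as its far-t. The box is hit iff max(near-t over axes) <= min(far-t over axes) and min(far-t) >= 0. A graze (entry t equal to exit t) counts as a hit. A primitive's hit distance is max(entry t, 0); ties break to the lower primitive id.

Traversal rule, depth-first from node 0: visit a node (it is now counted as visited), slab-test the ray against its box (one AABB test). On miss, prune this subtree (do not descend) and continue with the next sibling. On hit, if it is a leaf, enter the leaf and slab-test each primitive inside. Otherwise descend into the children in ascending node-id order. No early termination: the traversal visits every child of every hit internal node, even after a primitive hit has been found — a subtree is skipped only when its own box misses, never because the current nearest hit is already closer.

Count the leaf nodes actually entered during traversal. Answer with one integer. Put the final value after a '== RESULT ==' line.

Trace the traversal:
N0 x:[4,52/3] y:[9/2,18] z:[1,33/2] -> hit [9/2,33/2], descend [9, 12]
  N9 x:[4,49/3] y:[9/2,15] z:[1,8] -> hit [9/2,8], descend [2, 11]
    N2 x:[4,20/3] y:[6,15] z:[5,8] -> hit [6,20/3], descend [6, 8]
      N6 x:[6,20/3] y:[6,15/2] z:[7,8] -> miss, prune
      N8 x:[4,13/3] y:[25/2,15] z:[5,11/2] -> miss, prune
    N11 x:[41/3,49/3] y:[9/2,29/2] z:[1,15/2] -> miss, prune
  N12 x:[34/3,52/3] y:[7,18] z:[12,33/2] -> hit [12,33/2], descend [4, 10]
    N4 x:[34/3,50/3] y:[16,18] z:[12,33/2] -> hit [16,33/2], descend [3, 7]
      N3 x:[34/3,37/3] y:[33/2,18] z:[12,14] -> miss, prune
      N7 x:[44/3,50/3] y:[16,35/2] z:[15,33/2] -> hit [16,33/2], descend [13, 14]
        N13 x:[44/3,50/3] y:[16,35/2] z:[31/2,16] -> hit [16,16] leaf, test {P5@t=16}
        N14 x:[46/3,16] y:[17,35/2] z:[15,33/2] -> miss, prune
    N10 x:[50/3,52/3] y:[7,10] z:[27/2,31/2] -> miss, prune

Summary -> nodes [0, 9, 2, 6, 8, 11, 12, 4, 3, 7, 13, 14, 10]; box-tests=13; leaf-entries=1; first=P5

== RESULT ==
1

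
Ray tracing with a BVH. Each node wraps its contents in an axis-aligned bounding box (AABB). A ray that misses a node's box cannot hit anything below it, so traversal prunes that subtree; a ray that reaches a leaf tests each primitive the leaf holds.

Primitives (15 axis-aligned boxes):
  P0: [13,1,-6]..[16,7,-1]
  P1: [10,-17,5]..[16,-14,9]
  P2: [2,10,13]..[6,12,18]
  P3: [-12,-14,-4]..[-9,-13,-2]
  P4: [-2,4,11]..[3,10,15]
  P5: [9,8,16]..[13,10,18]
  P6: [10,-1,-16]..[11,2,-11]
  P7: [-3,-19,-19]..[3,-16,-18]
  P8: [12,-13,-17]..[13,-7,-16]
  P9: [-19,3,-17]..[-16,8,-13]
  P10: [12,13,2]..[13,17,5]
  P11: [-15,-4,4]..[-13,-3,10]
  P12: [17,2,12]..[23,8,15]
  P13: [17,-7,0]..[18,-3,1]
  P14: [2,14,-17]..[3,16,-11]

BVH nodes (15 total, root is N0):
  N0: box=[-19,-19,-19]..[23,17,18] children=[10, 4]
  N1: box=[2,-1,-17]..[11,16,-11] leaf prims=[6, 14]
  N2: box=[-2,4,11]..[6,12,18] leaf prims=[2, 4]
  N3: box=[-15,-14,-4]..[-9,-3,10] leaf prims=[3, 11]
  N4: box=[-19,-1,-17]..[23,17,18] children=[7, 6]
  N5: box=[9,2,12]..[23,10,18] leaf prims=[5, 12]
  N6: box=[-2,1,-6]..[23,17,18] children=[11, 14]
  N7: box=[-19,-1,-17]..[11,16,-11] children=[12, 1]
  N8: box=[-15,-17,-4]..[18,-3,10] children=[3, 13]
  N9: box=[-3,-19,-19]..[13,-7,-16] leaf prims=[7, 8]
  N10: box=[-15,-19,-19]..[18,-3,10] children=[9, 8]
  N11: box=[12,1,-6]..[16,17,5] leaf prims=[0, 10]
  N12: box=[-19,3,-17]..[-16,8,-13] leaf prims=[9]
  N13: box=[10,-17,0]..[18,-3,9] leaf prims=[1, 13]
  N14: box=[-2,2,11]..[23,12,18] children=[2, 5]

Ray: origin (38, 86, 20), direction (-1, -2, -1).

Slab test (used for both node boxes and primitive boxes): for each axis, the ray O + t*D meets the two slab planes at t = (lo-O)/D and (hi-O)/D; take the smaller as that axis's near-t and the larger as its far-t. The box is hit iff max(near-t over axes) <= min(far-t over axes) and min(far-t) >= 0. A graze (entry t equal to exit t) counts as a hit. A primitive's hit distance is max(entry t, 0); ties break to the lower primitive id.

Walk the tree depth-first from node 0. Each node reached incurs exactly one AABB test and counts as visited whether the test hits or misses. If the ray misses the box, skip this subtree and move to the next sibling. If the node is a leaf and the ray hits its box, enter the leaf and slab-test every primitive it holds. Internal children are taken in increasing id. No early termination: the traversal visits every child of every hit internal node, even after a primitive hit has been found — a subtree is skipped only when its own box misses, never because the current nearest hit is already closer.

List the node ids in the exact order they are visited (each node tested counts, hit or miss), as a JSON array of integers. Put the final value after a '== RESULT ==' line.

Walk:
N0 x:[15,57] y:[69/2,105/2] z:[2,39] -> hit [69/2,39], descend [4, 10]
  N4 x:[15,57] y:[69/2,87/2] z:[2,37] -> hit [69/2,37], descend [6, 7]
    N6 x:[15,40] y:[69/2,85/2] z:[2,26] -> miss, prune
    N7 x:[27,57] y:[35,87/2] z:[31,37] -> hit [35,37], descend [1, 12]
      N1 x:[27,36] y:[35,87/2] z:[31,37] -> hit [35,36] leaf, test {P6(miss), P14@t=35}
      N12 x:[54,57] y:[39,83/2] z:[33,37] -> miss, prune
  N10 x:[20,53] y:[89/2,105/2] z:[10,39] -> miss, prune

order=[0, 4, 6, 7, 1, 12, 10]  |boxes|=7  |leaves|=1  hit=P14

== RESULT ==
[0, 4, 6, 7, 1, 12, 10]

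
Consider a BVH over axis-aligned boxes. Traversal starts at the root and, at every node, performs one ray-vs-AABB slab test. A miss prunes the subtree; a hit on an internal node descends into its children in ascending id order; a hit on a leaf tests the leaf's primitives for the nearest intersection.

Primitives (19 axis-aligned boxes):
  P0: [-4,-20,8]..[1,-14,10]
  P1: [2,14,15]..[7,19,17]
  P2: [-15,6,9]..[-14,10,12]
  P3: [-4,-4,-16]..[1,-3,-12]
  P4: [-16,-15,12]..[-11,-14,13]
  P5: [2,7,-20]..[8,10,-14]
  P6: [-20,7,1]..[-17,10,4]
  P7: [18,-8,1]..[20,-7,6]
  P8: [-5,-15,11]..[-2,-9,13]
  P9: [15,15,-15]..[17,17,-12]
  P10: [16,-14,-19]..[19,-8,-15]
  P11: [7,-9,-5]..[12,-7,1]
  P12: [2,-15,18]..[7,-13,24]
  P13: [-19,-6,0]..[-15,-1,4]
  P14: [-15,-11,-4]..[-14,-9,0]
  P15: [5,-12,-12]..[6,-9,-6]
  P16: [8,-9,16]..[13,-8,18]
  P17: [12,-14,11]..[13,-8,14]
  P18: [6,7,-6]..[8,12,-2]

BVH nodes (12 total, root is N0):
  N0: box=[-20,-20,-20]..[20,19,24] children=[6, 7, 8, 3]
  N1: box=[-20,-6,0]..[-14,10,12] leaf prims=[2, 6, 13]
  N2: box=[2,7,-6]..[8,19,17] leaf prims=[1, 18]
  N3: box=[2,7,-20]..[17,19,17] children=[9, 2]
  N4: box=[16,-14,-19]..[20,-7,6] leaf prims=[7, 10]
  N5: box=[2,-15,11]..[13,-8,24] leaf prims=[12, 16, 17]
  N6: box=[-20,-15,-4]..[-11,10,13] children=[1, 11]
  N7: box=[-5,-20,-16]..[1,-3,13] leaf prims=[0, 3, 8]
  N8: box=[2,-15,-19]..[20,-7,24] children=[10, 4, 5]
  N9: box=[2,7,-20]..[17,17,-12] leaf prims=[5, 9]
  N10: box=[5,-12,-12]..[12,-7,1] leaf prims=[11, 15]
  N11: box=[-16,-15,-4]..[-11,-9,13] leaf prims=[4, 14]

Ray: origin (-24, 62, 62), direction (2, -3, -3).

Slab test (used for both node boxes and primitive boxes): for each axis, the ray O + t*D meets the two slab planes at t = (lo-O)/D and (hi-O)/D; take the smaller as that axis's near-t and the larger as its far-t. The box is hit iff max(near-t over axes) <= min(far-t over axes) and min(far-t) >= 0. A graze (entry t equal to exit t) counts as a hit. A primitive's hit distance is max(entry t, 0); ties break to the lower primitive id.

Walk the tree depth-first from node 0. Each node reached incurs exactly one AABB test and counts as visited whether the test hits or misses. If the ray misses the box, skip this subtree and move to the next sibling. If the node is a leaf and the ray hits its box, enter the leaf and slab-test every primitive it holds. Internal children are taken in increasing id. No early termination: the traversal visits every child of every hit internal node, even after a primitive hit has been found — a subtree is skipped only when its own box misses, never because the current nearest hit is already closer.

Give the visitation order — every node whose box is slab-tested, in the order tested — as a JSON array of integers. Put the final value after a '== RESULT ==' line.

Traverse from the root:
N0 x:[2,22] y:[43/3,82/3] z:[38/3,82/3] -> hit [43/3,22], descend [3, 6, 7, 8]
  N3 x:[13,41/2] y:[43/3,55/3] z:[15,82/3] -> hit [15,55/3], descend [2, 9]
    N2 x:[13,16] y:[43/3,55/3] z:[15,68/3] -> hit [15,16] leaf, test {P1@t=15, P18(miss)}
    N9 x:[13,41/2] y:[15,55/3] z:[74/3,82/3] -> miss, prune
  N6 x:[2,13/2] y:[52/3,77/3] z:[49/3,22] -> miss, prune
  N7 x:[19/2,25/2] y:[65/3,82/3] z:[49/3,26] -> miss, prune
  N8 x:[13,22] y:[23,77/3] z:[38/3,27] -> miss, prune

7 AABB tests over nodes [0, 3, 2, 9, 6, 7, 8]; 1 leaf entered; closest P1.

== RESULT ==
[0, 3, 2, 9, 6, 7, 8]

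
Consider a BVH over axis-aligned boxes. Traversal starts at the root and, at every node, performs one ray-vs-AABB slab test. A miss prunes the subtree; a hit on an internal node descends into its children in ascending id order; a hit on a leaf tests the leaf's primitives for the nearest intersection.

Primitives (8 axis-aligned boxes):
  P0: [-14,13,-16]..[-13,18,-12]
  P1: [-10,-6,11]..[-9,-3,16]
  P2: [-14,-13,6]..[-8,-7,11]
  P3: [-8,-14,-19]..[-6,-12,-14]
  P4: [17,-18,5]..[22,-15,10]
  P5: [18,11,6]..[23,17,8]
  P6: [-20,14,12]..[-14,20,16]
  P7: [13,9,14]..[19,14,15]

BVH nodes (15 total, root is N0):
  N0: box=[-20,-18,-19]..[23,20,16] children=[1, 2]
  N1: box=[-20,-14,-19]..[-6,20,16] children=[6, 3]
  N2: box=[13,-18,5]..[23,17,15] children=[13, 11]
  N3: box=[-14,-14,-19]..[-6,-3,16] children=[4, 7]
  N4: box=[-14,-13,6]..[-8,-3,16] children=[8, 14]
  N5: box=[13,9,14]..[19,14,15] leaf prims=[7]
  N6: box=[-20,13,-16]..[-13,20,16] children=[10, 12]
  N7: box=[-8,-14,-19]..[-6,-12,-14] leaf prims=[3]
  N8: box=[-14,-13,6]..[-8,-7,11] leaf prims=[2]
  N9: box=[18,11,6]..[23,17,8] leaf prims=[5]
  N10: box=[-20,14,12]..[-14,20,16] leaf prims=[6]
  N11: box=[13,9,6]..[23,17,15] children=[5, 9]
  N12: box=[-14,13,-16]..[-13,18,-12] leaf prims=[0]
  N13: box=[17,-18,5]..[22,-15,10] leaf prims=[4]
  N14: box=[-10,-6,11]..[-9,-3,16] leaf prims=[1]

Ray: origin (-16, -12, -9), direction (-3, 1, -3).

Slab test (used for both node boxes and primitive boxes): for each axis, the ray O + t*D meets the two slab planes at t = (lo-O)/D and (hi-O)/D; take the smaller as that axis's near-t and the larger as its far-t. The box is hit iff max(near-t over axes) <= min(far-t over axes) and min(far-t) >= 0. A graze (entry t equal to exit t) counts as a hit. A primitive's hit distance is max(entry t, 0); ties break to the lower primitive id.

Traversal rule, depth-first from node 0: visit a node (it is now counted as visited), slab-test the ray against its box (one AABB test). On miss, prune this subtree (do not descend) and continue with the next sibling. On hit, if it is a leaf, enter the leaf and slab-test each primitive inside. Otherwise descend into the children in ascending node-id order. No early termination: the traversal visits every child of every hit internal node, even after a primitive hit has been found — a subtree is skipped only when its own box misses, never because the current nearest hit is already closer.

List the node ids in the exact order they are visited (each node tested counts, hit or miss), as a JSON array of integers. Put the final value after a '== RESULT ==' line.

Traverse from the root:
N0 x:[-13,4/3] y:[-6,32] z:[-25/3,10/3] -> hit [-6,4/3], descend [1, 2]
  N1 x:[-10/3,4/3] y:[-2,32] z:[-25/3,10/3] -> hit [-2,4/3], descend [3, 6]
    N3 x:[-10/3,-2/3] y:[-2,9] z:[-25/3,10/3] -> miss, prune
    N6 x:[-1,4/3] y:[25,32] z:[-25/3,7/3] -> miss, prune
  N2 x:[-13,-29/3] y:[-6,29] z:[-8,-14/3] -> miss, prune

5 AABB tests over nodes [0, 1, 3, 6, 2]; 0 leaves entered; closest miss.

== RESULT ==
[0, 1, 3, 6, 2]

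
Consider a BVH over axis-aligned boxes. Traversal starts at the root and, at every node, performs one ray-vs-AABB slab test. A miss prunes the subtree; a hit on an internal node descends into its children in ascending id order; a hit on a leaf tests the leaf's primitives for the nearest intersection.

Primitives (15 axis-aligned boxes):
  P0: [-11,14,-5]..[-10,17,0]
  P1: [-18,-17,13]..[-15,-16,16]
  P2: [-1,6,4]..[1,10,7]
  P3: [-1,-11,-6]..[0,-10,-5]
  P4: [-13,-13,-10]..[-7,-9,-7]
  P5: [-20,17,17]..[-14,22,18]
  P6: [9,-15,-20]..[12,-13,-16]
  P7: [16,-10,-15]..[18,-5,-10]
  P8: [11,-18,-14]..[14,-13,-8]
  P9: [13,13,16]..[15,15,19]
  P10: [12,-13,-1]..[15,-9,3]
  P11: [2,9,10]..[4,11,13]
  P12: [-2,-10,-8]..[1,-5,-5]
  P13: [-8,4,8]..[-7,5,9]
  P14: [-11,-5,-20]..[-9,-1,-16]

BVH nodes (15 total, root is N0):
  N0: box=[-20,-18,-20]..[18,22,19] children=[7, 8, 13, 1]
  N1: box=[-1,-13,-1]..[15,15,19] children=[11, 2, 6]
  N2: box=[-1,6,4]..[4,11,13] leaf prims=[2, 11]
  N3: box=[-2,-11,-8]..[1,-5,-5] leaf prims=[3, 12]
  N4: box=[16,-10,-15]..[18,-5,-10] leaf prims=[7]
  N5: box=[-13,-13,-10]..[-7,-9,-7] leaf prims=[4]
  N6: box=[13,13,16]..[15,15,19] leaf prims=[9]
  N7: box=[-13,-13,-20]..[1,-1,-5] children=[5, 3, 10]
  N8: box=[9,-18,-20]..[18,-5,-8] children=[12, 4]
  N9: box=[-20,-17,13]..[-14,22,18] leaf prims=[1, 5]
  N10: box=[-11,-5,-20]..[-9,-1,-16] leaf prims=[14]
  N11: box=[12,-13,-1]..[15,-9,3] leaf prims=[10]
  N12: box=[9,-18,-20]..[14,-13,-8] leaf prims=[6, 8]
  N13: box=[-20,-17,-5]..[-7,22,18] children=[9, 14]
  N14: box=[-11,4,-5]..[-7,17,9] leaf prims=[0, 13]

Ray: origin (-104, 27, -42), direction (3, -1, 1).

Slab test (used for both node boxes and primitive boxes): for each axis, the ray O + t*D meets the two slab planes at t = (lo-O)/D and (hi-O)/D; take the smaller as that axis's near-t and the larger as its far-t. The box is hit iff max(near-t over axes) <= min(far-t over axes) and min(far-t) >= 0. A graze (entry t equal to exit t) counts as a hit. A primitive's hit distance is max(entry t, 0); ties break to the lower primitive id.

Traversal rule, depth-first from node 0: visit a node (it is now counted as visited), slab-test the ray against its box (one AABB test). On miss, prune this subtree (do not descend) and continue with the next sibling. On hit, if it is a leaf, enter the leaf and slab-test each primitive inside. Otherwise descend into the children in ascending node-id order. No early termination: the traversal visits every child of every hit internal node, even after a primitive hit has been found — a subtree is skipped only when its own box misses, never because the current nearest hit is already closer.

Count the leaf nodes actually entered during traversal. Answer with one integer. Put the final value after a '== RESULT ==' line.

Trace the traversal:
N0 x:[28,122/3] y:[5,45] z:[22,61] -> hit [28,122/3], descend [1, 7, 8, 13]
  N1 x:[103/3,119/3] y:[12,40] z:[41,61] -> miss, prune
  N7 x:[91/3,35] y:[28,40] z:[22,37] -> hit [91/3,35], descend [3, 5, 10]
    N3 x:[34,35] y:[32,38] z:[34,37] -> hit [34,35] leaf, test {P3(miss), P12@t=34}
    N5 x:[91/3,97/3] y:[36,40] z:[32,35] -> miss, prune
    N10 x:[31,95/3] y:[28,32] z:[22,26] -> miss, prune
  N8 x:[113/3,122/3] y:[32,45] z:[22,34] -> miss, prune
  N13 x:[28,97/3] y:[5,44] z:[37,60] -> miss, prune

order=[0, 1, 7, 3, 5, 10, 8, 13]  |boxes|=8  |leaves|=1  hit=P12

== RESULT ==
1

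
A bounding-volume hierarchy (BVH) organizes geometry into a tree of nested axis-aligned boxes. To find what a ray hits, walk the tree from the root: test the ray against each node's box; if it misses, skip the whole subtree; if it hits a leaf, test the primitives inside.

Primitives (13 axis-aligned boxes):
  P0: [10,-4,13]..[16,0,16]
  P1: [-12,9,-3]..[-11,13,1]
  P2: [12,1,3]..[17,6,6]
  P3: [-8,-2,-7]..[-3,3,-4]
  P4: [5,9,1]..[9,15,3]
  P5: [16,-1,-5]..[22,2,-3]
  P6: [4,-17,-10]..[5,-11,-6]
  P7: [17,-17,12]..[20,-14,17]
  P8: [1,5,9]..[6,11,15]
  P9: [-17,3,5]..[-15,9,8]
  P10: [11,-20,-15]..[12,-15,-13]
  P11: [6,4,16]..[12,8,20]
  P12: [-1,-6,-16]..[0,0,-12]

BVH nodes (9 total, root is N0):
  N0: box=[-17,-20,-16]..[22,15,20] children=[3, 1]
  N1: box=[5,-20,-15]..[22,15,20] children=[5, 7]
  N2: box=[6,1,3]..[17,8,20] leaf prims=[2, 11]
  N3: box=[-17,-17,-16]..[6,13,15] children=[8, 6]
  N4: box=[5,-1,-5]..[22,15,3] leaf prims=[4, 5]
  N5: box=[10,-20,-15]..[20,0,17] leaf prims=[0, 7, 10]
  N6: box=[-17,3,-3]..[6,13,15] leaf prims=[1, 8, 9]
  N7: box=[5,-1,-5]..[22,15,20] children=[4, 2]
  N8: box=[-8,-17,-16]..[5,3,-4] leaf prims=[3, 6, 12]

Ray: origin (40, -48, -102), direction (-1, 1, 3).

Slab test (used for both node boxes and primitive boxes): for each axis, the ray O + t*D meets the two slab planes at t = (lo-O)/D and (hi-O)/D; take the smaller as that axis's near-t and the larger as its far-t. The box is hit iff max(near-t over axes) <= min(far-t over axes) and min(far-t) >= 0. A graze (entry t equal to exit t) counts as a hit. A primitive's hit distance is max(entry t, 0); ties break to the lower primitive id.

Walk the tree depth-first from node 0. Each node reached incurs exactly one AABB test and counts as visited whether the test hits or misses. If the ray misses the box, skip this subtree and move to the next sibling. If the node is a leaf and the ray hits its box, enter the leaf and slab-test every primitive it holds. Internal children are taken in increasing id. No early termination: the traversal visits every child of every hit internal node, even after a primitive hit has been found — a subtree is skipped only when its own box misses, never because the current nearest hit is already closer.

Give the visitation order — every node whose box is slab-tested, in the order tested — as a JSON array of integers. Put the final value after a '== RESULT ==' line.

Trace the traversal:
N0 x:[18,57] y:[28,63] z:[86/3,122/3] -> hit [86/3,122/3], descend [1, 3]
  N1 x:[18,35] y:[28,63] z:[29,122/3] -> hit [29,35], descend [5, 7]
    N5 x:[20,30] y:[28,48] z:[29,119/3] -> hit [29,30] leaf, test {P0(miss), P7(miss), P10@t=29}
    N7 x:[18,35] y:[47,63] z:[97/3,122/3] -> miss, prune
  N3 x:[34,57] y:[31,61] z:[86/3,39] -> hit [34,39], descend [6, 8]
    N6 x:[34,57] y:[51,61] z:[33,39] -> miss, prune
    N8 x:[35,48] y:[31,51] z:[86/3,98/3] -> miss, prune

order=[0, 1, 5, 7, 3, 6, 8]  |boxes|=7  |leaves|=1  hit=P10

== RESULT ==
[0, 1, 5, 7, 3, 6, 8]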